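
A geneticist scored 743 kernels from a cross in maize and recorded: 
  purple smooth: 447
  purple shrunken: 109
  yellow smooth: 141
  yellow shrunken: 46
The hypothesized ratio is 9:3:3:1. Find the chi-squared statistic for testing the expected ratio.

Total ratio parts = 16. Expected numbers out of 743:
  purple smooth: 743 × 9/16 = 417.9375
  purple shrunken: 743 × 3/16 = 139.3125
  yellow smooth: 743 × 3/16 = 139.3125
  yellow shrunken: 743 × 1/16 = 46.4375
χ² = Σ (O − E)² / E
  purple smooth: (447 − 417.9375)² / 417.9375 = 2.0209
  purple shrunken: (109 − 139.3125)² / 139.3125 = 6.5956
  yellow smooth: (141 − 139.3125)² / 139.3125 = 0.0204
  yellow shrunken: (46 − 46.4375)² / 46.4375 = 0.0041
χ² = 2.0209 + 6.5956 + 0.0204 + 0.0041 = 8.641

8.641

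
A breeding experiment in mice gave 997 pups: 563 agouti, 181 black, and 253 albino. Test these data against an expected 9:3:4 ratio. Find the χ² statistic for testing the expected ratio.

Expected counts for N = 997 under a 9:3:4 ratio (total parts = 16):
  agouti: 997 × 9/16 = 560.8125
  black: 997 × 3/16 = 186.9375
  albino: 997 × 4/16 = 249.25
χ² = Σ (O − E)² / E
  agouti: (563 − 560.8125)² / 560.8125 = 0.0085
  black: (181 − 186.9375)² / 186.9375 = 0.1886
  albino: (253 − 249.25)² / 249.25 = 0.0564
χ² = 0.0085 + 0.1886 + 0.0564 = 0.2535 ≈ 0.254

0.254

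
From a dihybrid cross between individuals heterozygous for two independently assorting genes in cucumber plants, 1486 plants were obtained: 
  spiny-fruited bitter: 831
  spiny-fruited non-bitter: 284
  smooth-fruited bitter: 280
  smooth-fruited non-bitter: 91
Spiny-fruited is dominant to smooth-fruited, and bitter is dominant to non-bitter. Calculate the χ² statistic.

0.177

A dihybrid F₂ with independent assortment and complete dominance at both loci gives a 9:3:3:1 phenotypic ratio.
The 9:3:3:1 ratio has 16 parts, so with N = 1486 the expected counts are:
  spiny-fruited bitter: 1486 × 9/16 = 835.875
  spiny-fruited non-bitter: 1486 × 3/16 = 278.625
  smooth-fruited bitter: 1486 × 3/16 = 278.625
  smooth-fruited non-bitter: 1486 × 1/16 = 92.875
χ² = Σ (O − E)² / E
  spiny-fruited bitter: (831 − 835.875)² / 835.875 = 0.0284
  spiny-fruited non-bitter: (284 − 278.625)² / 278.625 = 0.1037
  smooth-fruited bitter: (280 − 278.625)² / 278.625 = 0.0068
  smooth-fruited non-bitter: (91 − 92.875)² / 92.875 = 0.0379
χ² = 0.0284 + 0.1037 + 0.0068 + 0.0379 = 0.1768 ≈ 0.177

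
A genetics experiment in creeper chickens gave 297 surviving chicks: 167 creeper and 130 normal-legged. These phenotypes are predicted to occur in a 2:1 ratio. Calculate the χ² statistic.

Expected counts for N = 297 under a 2:1 ratio (total parts = 3):
  creeper: 297 × 2/3 = 198
  normal-legged: 297 × 1/3 = 99
χ² = Σ (O − E)² / E
  creeper: (167 − 198)² / 198 = 4.8535
  normal-legged: (130 − 99)² / 99 = 9.7071
χ² = 4.8535 + 9.7071 = 14.5606 ≈ 14.561

14.561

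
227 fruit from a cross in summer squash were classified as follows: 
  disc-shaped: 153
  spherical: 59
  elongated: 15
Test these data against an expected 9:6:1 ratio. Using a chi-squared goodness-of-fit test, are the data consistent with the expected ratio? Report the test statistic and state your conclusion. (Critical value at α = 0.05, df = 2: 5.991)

Expected counts for N = 227 under a 9:6:1 ratio (total parts = 16):
  disc-shaped: 227 × 9/16 = 127.6875
  spherical: 227 × 6/16 = 85.125
  elongated: 227 × 1/16 = 14.1875
χ² = Σ (O − E)² / E
  disc-shaped: (153 − 127.6875)² / 127.6875 = 5.0179
  spherical: (59 − 85.125)² / 85.125 = 8.0178
  elongated: (15 − 14.1875)² / 14.1875 = 0.0465
χ² = 5.0179 + 8.0178 + 0.0465 = 13.0822 ≈ 13.082
Degrees of freedom = 3 − 1 = 2; critical value at α = 0.05 is 5.991.
Since 13.082 > 5.991, we reject the null hypothesis — the data do not fit the 9:6:1 ratio.

13.082; not consistent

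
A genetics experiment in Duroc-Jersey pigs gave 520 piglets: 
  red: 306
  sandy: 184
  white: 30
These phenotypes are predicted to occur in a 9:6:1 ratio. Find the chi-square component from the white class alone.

Total ratio parts = 16. Expected numbers out of 520:
  red: 520 × 9/16 = 292.5
  sandy: 520 × 6/16 = 195
  white: 520 × 1/16 = 32.5
Contribution of white: (30 − 32.5)² / 32.5 = 0.1923

0.192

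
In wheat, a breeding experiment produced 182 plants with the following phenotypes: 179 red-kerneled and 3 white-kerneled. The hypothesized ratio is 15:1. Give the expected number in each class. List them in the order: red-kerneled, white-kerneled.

Under the 15:1 hypothesis (Σ ratio = 16, N = 182):
  red-kerneled: 182 × 15/16 = 170.625
  white-kerneled: 182 × 1/16 = 11.375

170.625, 11.375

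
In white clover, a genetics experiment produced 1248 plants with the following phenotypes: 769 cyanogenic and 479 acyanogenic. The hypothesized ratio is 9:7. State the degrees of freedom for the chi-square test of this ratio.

1

A goodness-of-fit test with 2 phenotype classes has df = 2 − 1 = 1.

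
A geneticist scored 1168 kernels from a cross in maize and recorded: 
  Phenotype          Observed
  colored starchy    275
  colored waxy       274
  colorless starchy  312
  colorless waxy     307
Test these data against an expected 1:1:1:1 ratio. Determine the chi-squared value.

The 1:1:1:1 ratio has 4 parts, so with N = 1168 the expected counts are:
  colored starchy: 1168 × 1/4 = 292
  colored waxy: 1168 × 1/4 = 292
  colorless starchy: 1168 × 1/4 = 292
  colorless waxy: 1168 × 1/4 = 292
χ² = Σ (O − E)² / E
  colored starchy: (275 − 292)² / 292 = 0.9897
  colored waxy: (274 − 292)² / 292 = 1.1096
  colorless starchy: (312 − 292)² / 292 = 1.3699
  colorless waxy: (307 − 292)² / 292 = 0.7705
χ² = 0.9897 + 1.1096 + 1.3699 + 0.7705 = 4.2397 ≈ 4.240

4.240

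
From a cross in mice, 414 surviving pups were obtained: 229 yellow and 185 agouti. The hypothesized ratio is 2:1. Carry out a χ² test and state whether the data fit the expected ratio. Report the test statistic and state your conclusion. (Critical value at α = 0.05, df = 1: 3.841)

The 2:1 ratio has 3 parts, so with N = 414 the expected counts are:
  yellow: 414 × 2/3 = 276
  agouti: 414 × 1/3 = 138
χ² = Σ (O − E)² / E
  yellow: (229 − 276)² / 276 = 8.0036
  agouti: (185 − 138)² / 138 = 16.0072
χ² = 8.0036 + 16.0072 = 24.0108 ≈ 24.011
Degrees of freedom = 2 − 1 = 1; critical value at α = 0.05 is 3.841.
Since 24.011 > 3.841, we reject the null hypothesis — the data do not fit the 2:1 ratio.

24.011; not consistent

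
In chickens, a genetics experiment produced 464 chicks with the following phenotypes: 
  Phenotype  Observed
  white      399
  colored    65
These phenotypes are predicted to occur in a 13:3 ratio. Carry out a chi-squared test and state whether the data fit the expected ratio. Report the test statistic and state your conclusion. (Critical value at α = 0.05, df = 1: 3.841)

The 13:3 ratio has 16 parts, so with N = 464 the expected counts are:
  white: 464 × 13/16 = 377
  colored: 464 × 3/16 = 87
χ² = Σ (O − E)² / E
  white: (399 − 377)² / 377 = 1.2838
  colored: (65 − 87)² / 87 = 5.5632
χ² = 1.2838 + 5.5632 = 6.847
Degrees of freedom = 2 − 1 = 1; critical value at α = 0.05 is 3.841.
Since 6.847 > 3.841, we reject the null hypothesis — the data do not fit the 13:3 ratio.

6.847; not consistent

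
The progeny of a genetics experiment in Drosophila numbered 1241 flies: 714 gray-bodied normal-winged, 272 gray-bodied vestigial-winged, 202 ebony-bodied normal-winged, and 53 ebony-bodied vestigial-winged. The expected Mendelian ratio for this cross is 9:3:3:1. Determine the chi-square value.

18.831

Expected counts for N = 1241 under a 9:3:3:1 ratio (total parts = 16):
  gray-bodied normal-winged: 1241 × 9/16 = 698.0625
  gray-bodied vestigial-winged: 1241 × 3/16 = 232.6875
  ebony-bodied normal-winged: 1241 × 3/16 = 232.6875
  ebony-bodied vestigial-winged: 1241 × 1/16 = 77.5625
χ² = Σ (O − E)² / E
  gray-bodied normal-winged: (714 − 698.0625)² / 698.0625 = 0.3639
  gray-bodied vestigial-winged: (272 − 232.6875)² / 232.6875 = 6.6418
  ebony-bodied normal-winged: (202 − 232.6875)² / 232.6875 = 4.0472
  ebony-bodied vestigial-winged: (53 − 77.5625)² / 77.5625 = 7.7785
χ² = 0.3639 + 6.6418 + 4.0472 + 7.7785 = 18.8314 ≈ 18.831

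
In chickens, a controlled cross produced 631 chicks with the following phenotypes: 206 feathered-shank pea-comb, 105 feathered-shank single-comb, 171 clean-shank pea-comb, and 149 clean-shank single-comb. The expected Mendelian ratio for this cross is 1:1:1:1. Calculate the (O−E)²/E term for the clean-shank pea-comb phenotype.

Expected counts for N = 631 under a 1:1:1:1 ratio (total parts = 4):
  feathered-shank pea-comb: 631 × 1/4 = 157.75
  feathered-shank single-comb: 631 × 1/4 = 157.75
  clean-shank pea-comb: 631 × 1/4 = 157.75
  clean-shank single-comb: 631 × 1/4 = 157.75
Contribution of clean-shank pea-comb: (171 − 157.75)² / 157.75 = 1.1129

1.113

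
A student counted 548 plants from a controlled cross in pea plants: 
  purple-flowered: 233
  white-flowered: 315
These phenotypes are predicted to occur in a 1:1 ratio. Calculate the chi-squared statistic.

12.270

Under the 1:1 hypothesis (Σ ratio = 2, N = 548):
  purple-flowered: 548 × 1/2 = 274
  white-flowered: 548 × 1/2 = 274
χ² = Σ (O − E)² / E
  purple-flowered: (233 − 274)² / 274 = 6.1350
  white-flowered: (315 − 274)² / 274 = 6.1350
χ² = 6.1350 + 6.1350 = 12.270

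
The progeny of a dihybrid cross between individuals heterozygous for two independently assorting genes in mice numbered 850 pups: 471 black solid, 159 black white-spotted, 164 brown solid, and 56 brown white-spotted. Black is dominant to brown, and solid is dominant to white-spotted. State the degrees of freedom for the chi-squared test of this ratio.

3

A dihybrid F₂ with independent assortment and complete dominance at both loci gives a 9:3:3:1 phenotypic ratio.
A goodness-of-fit test with 4 phenotype classes has df = 4 − 1 = 3.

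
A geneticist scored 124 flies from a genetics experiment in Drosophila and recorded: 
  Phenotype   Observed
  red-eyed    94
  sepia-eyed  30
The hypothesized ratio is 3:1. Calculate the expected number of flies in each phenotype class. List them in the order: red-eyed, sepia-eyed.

93, 31

The 3:1 ratio has 4 parts, so with N = 124 the expected counts are:
  red-eyed: 124 × 3/4 = 93
  sepia-eyed: 124 × 1/4 = 31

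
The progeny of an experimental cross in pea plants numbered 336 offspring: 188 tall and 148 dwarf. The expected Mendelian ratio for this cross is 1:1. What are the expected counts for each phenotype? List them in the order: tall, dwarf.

168, 168

Expected counts for N = 336 under a 1:1 ratio (total parts = 2):
  tall: 336 × 1/2 = 168
  dwarf: 336 × 1/2 = 168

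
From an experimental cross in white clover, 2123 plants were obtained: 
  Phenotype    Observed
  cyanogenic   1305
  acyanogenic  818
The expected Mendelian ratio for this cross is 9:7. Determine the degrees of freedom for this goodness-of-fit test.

1

A goodness-of-fit test with 2 phenotype classes has df = 2 − 1 = 1.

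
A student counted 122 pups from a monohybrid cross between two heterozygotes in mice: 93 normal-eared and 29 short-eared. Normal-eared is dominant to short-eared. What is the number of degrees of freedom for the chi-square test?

For a monohybrid cross between heterozygotes with complete dominance, the expected phenotypic ratio is 3:1.
A goodness-of-fit test with 2 phenotype classes has df = 2 − 1 = 1.

1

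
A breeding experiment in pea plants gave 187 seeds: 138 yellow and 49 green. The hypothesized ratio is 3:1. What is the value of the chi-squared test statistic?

0.144

The 3:1 ratio has 4 parts, so with N = 187 the expected counts are:
  yellow: 187 × 3/4 = 140.25
  green: 187 × 1/4 = 46.75
χ² = Σ (O − E)² / E
  yellow: (138 − 140.25)² / 140.25 = 0.0361
  green: (49 − 46.75)² / 46.75 = 0.1083
χ² = 0.0361 + 0.1083 = 0.1444 ≈ 0.144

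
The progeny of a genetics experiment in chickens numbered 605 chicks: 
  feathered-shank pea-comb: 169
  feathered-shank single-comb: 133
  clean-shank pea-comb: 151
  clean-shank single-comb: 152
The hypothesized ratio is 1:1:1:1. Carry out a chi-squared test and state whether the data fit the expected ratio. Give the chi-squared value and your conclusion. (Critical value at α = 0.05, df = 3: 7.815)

4.289; consistent

Total ratio parts = 4. Expected numbers out of 605:
  feathered-shank pea-comb: 605 × 1/4 = 151.25
  feathered-shank single-comb: 605 × 1/4 = 151.25
  clean-shank pea-comb: 605 × 1/4 = 151.25
  clean-shank single-comb: 605 × 1/4 = 151.25
χ² = Σ (O − E)² / E
  feathered-shank pea-comb: (169 − 151.25)² / 151.25 = 2.0831
  feathered-shank single-comb: (133 − 151.25)² / 151.25 = 2.2021
  clean-shank pea-comb: (151 − 151.25)² / 151.25 = 0.0004
  clean-shank single-comb: (152 − 151.25)² / 151.25 = 0.0037
χ² = 2.0831 + 2.2021 + 0.0004 + 0.0037 = 4.2893 ≈ 4.289
Degrees of freedom = 4 − 1 = 3; critical value at α = 0.05 is 7.815.
Since 4.289 < 7.815, we fail to reject the null hypothesis — the data are consistent with the 1:1:1:1 ratio.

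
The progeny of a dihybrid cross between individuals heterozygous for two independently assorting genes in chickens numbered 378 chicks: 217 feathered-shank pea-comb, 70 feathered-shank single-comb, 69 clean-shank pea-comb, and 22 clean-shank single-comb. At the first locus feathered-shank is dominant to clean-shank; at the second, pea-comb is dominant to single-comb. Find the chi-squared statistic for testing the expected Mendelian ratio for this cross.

A dihybrid F₂ with independent assortment and complete dominance at both loci gives a 9:3:3:1 phenotypic ratio.
The 9:3:3:1 ratio has 16 parts, so with N = 378 the expected counts are:
  feathered-shank pea-comb: 378 × 9/16 = 212.625
  feathered-shank single-comb: 378 × 3/16 = 70.875
  clean-shank pea-comb: 378 × 3/16 = 70.875
  clean-shank single-comb: 378 × 1/16 = 23.625
χ² = Σ (O − E)² / E
  feathered-shank pea-comb: (217 − 212.625)² / 212.625 = 0.0900
  feathered-shank single-comb: (70 − 70.875)² / 70.875 = 0.0108
  clean-shank pea-comb: (69 − 70.875)² / 70.875 = 0.0496
  clean-shank single-comb: (22 − 23.625)² / 23.625 = 0.1118
χ² = 0.0900 + 0.0108 + 0.0496 + 0.1118 = 0.2622 ≈ 0.262

0.262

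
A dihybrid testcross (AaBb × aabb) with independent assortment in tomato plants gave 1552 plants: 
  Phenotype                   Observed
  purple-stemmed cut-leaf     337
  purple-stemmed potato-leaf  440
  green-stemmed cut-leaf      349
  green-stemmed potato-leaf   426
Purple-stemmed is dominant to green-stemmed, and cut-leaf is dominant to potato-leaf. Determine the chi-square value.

A dihybrid testcross with independent assortment gives a 1:1:1:1 ratio.
Total ratio parts = 4. Expected numbers out of 1552:
  purple-stemmed cut-leaf: 1552 × 1/4 = 388
  purple-stemmed potato-leaf: 1552 × 1/4 = 388
  green-stemmed cut-leaf: 1552 × 1/4 = 388
  green-stemmed potato-leaf: 1552 × 1/4 = 388
χ² = Σ (O − E)² / E
  purple-stemmed cut-leaf: (337 − 388)² / 388 = 6.7036
  purple-stemmed potato-leaf: (440 − 388)² / 388 = 6.9691
  green-stemmed cut-leaf: (349 − 388)² / 388 = 3.9201
  green-stemmed potato-leaf: (426 − 388)² / 388 = 3.7216
χ² = 6.7036 + 6.9691 + 3.9201 + 3.7216 = 21.3144 ≈ 21.314

21.314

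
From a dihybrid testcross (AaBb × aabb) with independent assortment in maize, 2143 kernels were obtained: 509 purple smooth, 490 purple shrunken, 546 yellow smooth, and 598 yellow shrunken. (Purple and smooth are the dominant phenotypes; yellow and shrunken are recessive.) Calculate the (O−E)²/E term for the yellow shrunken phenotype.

7.233

A dihybrid testcross with independent assortment gives a 1:1:1:1 ratio.
Total ratio parts = 4. Expected numbers out of 2143:
  purple smooth: 2143 × 1/4 = 535.75
  purple shrunken: 2143 × 1/4 = 535.75
  yellow smooth: 2143 × 1/4 = 535.75
  yellow shrunken: 2143 × 1/4 = 535.75
Contribution of yellow shrunken: (598 − 535.75)² / 535.75 = 7.2330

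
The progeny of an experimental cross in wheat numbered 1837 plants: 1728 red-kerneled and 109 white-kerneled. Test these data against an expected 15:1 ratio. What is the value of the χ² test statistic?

The 15:1 ratio has 16 parts, so with N = 1837 the expected counts are:
  red-kerneled: 1837 × 15/16 = 1722.1875
  white-kerneled: 1837 × 1/16 = 114.8125
χ² = Σ (O − E)² / E
  red-kerneled: (1728 − 1722.1875)² / 1722.1875 = 0.0196
  white-kerneled: (109 − 114.8125)² / 114.8125 = 0.2943
χ² = 0.0196 + 0.2943 = 0.3139 ≈ 0.314

0.314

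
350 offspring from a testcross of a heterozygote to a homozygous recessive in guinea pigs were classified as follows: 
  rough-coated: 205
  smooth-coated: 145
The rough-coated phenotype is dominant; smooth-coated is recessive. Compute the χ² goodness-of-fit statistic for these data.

10.286

A testcross of a heterozygote (Aa × aa) gives a 1:1 phenotypic ratio.
Expected counts for N = 350 under a 1:1 ratio (total parts = 2):
  rough-coated: 350 × 1/2 = 175
  smooth-coated: 350 × 1/2 = 175
χ² = Σ (O − E)² / E
  rough-coated: (205 − 175)² / 175 = 5.1429
  smooth-coated: (145 − 175)² / 175 = 5.1429
χ² = 5.1429 + 5.1429 = 10.2858 ≈ 10.286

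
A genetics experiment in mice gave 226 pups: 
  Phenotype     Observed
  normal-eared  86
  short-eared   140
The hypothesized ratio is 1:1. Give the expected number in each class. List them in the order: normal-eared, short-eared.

Total ratio parts = 2. Expected numbers out of 226:
  normal-eared: 226 × 1/2 = 113
  short-eared: 226 × 1/2 = 113

113, 113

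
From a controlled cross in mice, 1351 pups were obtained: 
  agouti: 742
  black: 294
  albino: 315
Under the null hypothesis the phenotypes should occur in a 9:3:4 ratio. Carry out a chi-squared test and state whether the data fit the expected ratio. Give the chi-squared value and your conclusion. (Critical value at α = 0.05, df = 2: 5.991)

8.491; not consistent

Under the 9:3:4 hypothesis (Σ ratio = 16, N = 1351):
  agouti: 1351 × 9/16 = 759.9375
  black: 1351 × 3/16 = 253.3125
  albino: 1351 × 4/16 = 337.75
χ² = Σ (O − E)² / E
  agouti: (742 − 759.9375)² / 759.9375 = 0.4234
  black: (294 − 253.3125)² / 253.3125 = 6.5353
  albino: (315 − 337.75)² / 337.75 = 1.5324
χ² = 0.4234 + 6.5353 + 1.5324 = 8.4911 ≈ 8.491
Degrees of freedom = 3 − 1 = 2; critical value at α = 0.05 is 5.991.
Since 8.491 > 5.991, we reject the null hypothesis — the data do not fit the 9:3:4 ratio.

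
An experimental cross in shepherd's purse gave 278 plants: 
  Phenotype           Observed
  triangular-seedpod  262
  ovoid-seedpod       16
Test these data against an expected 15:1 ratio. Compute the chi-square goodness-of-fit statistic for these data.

0.116

Expected counts for N = 278 under a 15:1 ratio (total parts = 16):
  triangular-seedpod: 278 × 15/16 = 260.625
  ovoid-seedpod: 278 × 1/16 = 17.375
χ² = Σ (O − E)² / E
  triangular-seedpod: (262 − 260.625)² / 260.625 = 0.0073
  ovoid-seedpod: (16 − 17.375)² / 17.375 = 0.1088
χ² = 0.0073 + 0.1088 = 0.1161 ≈ 0.116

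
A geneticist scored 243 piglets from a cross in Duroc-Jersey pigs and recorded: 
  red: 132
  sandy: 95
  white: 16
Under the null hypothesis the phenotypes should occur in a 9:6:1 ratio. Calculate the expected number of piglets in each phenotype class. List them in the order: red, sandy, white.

Total ratio parts = 16. Expected numbers out of 243:
  red: 243 × 9/16 = 136.6875
  sandy: 243 × 6/16 = 91.125
  white: 243 × 1/16 = 15.1875

136.6875, 91.125, 15.1875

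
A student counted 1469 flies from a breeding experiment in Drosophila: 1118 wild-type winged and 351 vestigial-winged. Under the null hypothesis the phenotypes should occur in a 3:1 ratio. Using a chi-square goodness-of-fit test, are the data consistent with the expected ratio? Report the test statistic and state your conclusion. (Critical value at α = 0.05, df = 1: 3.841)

0.959; consistent

Under the 3:1 hypothesis (Σ ratio = 4, N = 1469):
  wild-type winged: 1469 × 3/4 = 1101.75
  vestigial-winged: 1469 × 1/4 = 367.25
χ² = Σ (O − E)² / E
  wild-type winged: (1118 − 1101.75)² / 1101.75 = 0.2397
  vestigial-winged: (351 − 367.25)² / 367.25 = 0.7190
χ² = 0.2397 + 0.7190 = 0.9587 ≈ 0.959
Degrees of freedom = 2 − 1 = 1; critical value at α = 0.05 is 3.841.
Since 0.959 < 3.841, we fail to reject the null hypothesis — the data are consistent with the 3:1 ratio.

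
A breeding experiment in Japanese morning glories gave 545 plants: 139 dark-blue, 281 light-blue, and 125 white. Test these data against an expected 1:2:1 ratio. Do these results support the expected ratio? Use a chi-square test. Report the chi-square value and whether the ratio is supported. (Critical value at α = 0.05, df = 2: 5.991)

1.250; consistent

Total ratio parts = 4. Expected numbers out of 545:
  dark-blue: 545 × 1/4 = 136.25
  light-blue: 545 × 2/4 = 272.5
  white: 545 × 1/4 = 136.25
χ² = Σ (O − E)² / E
  dark-blue: (139 − 136.25)² / 136.25 = 0.0555
  light-blue: (281 − 272.5)² / 272.5 = 0.2651
  white: (125 − 136.25)² / 136.25 = 0.9289
χ² = 0.0555 + 0.2651 + 0.9289 = 1.2495 ≈ 1.250
Degrees of freedom = 3 − 1 = 2; critical value at α = 0.05 is 5.991.
Since 1.250 < 5.991, we fail to reject the null hypothesis — the data are consistent with the 1:2:1 ratio.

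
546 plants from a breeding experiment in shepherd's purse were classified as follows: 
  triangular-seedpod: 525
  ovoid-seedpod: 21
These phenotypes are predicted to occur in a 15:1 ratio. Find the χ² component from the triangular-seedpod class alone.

0.337

The 15:1 ratio has 16 parts, so with N = 546 the expected counts are:
  triangular-seedpod: 546 × 15/16 = 511.875
  ovoid-seedpod: 546 × 1/16 = 34.125
Contribution of triangular-seedpod: (525 − 511.875)² / 511.875 = 0.3365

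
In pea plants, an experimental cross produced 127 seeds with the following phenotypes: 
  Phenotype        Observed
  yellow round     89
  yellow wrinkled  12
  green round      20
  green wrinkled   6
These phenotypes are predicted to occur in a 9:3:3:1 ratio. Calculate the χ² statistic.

11.261

Total ratio parts = 16. Expected numbers out of 127:
  yellow round: 127 × 9/16 = 71.4375
  yellow wrinkled: 127 × 3/16 = 23.8125
  green round: 127 × 3/16 = 23.8125
  green wrinkled: 127 × 1/16 = 7.9375
χ² = Σ (O − E)² / E
  yellow round: (89 − 71.4375)² / 71.4375 = 4.3176
  yellow wrinkled: (12 − 23.8125)² / 23.8125 = 5.8597
  green round: (20 − 23.8125)² / 23.8125 = 0.6104
  green wrinkled: (6 − 7.9375)² / 7.9375 = 0.4729
χ² = 4.3176 + 5.8597 + 0.6104 + 0.4729 = 11.2606 ≈ 11.261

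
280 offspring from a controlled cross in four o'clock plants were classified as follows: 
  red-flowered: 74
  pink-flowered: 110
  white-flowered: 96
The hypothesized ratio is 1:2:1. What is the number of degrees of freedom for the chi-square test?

2

A goodness-of-fit test with 3 phenotype classes has df = 3 − 1 = 2.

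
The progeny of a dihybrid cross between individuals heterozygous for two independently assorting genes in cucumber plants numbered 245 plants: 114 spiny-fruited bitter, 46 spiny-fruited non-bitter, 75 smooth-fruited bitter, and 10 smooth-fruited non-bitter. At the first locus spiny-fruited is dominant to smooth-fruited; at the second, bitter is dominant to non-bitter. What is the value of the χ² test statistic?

A dihybrid F₂ with independent assortment and complete dominance at both loci gives a 9:3:3:1 phenotypic ratio.
Total ratio parts = 16. Expected numbers out of 245:
  spiny-fruited bitter: 245 × 9/16 = 137.8125
  spiny-fruited non-bitter: 245 × 3/16 = 45.9375
  smooth-fruited bitter: 245 × 3/16 = 45.9375
  smooth-fruited non-bitter: 245 × 1/16 = 15.3125
χ² = Σ (O − E)² / E
  spiny-fruited bitter: (114 − 137.8125)² / 137.8125 = 4.1145
  spiny-fruited non-bitter: (46 − 45.9375)² / 45.9375 = 0.0001
  smooth-fruited bitter: (75 − 45.9375)² / 45.9375 = 18.3865
  smooth-fruited non-bitter: (10 − 15.3125)² / 15.3125 = 1.8431
χ² = 4.1145 + 0.0001 + 18.3865 + 1.8431 = 24.3442 ≈ 24.344

24.344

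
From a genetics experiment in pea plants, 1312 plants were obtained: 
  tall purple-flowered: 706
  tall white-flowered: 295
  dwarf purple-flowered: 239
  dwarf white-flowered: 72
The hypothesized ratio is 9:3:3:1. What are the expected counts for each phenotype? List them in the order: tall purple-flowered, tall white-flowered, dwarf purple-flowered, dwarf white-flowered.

738, 246, 246, 82

Expected counts for N = 1312 under a 9:3:3:1 ratio (total parts = 16):
  tall purple-flowered: 1312 × 9/16 = 738
  tall white-flowered: 1312 × 3/16 = 246
  dwarf purple-flowered: 1312 × 3/16 = 246
  dwarf white-flowered: 1312 × 1/16 = 82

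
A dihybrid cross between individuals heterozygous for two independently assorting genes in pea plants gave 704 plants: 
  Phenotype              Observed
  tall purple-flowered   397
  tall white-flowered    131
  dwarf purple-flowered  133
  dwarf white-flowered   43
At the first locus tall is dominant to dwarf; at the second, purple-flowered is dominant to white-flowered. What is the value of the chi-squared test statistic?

A dihybrid F₂ with independent assortment and complete dominance at both loci gives a 9:3:3:1 phenotypic ratio.
Total ratio parts = 16. Expected numbers out of 704:
  tall purple-flowered: 704 × 9/16 = 396
  tall white-flowered: 704 × 3/16 = 132
  dwarf purple-flowered: 704 × 3/16 = 132
  dwarf white-flowered: 704 × 1/16 = 44
χ² = Σ (O − E)² / E
  tall purple-flowered: (397 − 396)² / 396 = 0.0025
  tall white-flowered: (131 − 132)² / 132 = 0.0076
  dwarf purple-flowered: (133 − 132)² / 132 = 0.0076
  dwarf white-flowered: (43 − 44)² / 44 = 0.0227
χ² = 0.0025 + 0.0076 + 0.0076 + 0.0227 = 0.0404 ≈ 0.040

0.040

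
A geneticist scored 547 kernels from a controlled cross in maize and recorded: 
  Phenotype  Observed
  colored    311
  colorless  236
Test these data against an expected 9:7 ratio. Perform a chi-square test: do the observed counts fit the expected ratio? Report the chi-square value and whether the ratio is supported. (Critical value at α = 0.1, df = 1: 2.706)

Under the 9:7 hypothesis (Σ ratio = 16, N = 547):
  colored: 547 × 9/16 = 307.6875
  colorless: 547 × 7/16 = 239.3125
χ² = Σ (O − E)² / E
  colored: (311 − 307.6875)² / 307.6875 = 0.0357
  colorless: (236 − 239.3125)² / 239.3125 = 0.0459
χ² = 0.0357 + 0.0459 = 0.0816 ≈ 0.082
Degrees of freedom = 2 − 1 = 1; critical value at α = 0.1 is 2.706.
Since 0.082 < 2.706, we fail to reject the null hypothesis — the data are consistent with the 9:7 ratio.

0.082; consistent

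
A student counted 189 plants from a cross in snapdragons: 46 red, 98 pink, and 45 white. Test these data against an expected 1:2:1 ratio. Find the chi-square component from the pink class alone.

Total ratio parts = 4. Expected numbers out of 189:
  red: 189 × 1/4 = 47.25
  pink: 189 × 2/4 = 94.5
  white: 189 × 1/4 = 47.25
Contribution of pink: (98 − 94.5)² / 94.5 = 0.1296

0.130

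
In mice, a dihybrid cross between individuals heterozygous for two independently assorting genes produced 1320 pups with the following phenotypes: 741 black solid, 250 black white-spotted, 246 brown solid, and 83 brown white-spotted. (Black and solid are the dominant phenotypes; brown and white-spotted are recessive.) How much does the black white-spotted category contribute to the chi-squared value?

0.025

A dihybrid F₂ with independent assortment and complete dominance at both loci gives a 9:3:3:1 phenotypic ratio.
Total ratio parts = 16. Expected numbers out of 1320:
  black solid: 1320 × 9/16 = 742.5
  black white-spotted: 1320 × 3/16 = 247.5
  brown solid: 1320 × 3/16 = 247.5
  brown white-spotted: 1320 × 1/16 = 82.5
Contribution of black white-spotted: (250 − 247.5)² / 247.5 = 0.0253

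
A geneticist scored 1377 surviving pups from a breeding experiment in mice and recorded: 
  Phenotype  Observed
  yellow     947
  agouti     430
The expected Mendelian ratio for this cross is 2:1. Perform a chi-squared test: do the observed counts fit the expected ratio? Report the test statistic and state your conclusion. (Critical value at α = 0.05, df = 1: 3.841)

2.748; consistent

Total ratio parts = 3. Expected numbers out of 1377:
  yellow: 1377 × 2/3 = 918
  agouti: 1377 × 1/3 = 459
χ² = Σ (O − E)² / E
  yellow: (947 − 918)² / 918 = 0.9161
  agouti: (430 − 459)² / 459 = 1.8322
χ² = 0.9161 + 1.8322 = 2.7483 ≈ 2.748
Degrees of freedom = 2 − 1 = 1; critical value at α = 0.05 is 3.841.
Since 2.748 < 3.841, we fail to reject the null hypothesis — the data are consistent with the 2:1 ratio.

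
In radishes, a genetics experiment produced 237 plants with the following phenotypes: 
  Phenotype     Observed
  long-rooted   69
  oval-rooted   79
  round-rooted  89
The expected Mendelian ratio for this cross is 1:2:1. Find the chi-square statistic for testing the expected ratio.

Total ratio parts = 4. Expected numbers out of 237:
  long-rooted: 237 × 1/4 = 59.25
  oval-rooted: 237 × 2/4 = 118.5
  round-rooted: 237 × 1/4 = 59.25
χ² = Σ (O − E)² / E
  long-rooted: (69 − 59.25)² / 59.25 = 1.6044
  oval-rooted: (79 − 118.5)² / 118.5 = 13.1667
  round-rooted: (89 − 59.25)² / 59.25 = 14.9378
χ² = 1.6044 + 13.1667 + 14.9378 = 29.7089 ≈ 29.709

29.709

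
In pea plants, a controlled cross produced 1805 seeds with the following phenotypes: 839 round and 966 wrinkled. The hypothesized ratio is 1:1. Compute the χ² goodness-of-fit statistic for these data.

8.936

Total ratio parts = 2. Expected numbers out of 1805:
  round: 1805 × 1/2 = 902.5
  wrinkled: 1805 × 1/2 = 902.5
χ² = Σ (O − E)² / E
  round: (839 − 902.5)² / 902.5 = 4.4679
  wrinkled: (966 − 902.5)² / 902.5 = 4.4679
χ² = 4.4679 + 4.4679 = 8.9358 ≈ 8.936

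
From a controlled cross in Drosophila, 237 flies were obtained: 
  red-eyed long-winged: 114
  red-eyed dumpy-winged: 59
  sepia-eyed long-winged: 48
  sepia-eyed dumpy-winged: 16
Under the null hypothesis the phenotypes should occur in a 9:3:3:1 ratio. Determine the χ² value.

7.951

Under the 9:3:3:1 hypothesis (Σ ratio = 16, N = 237):
  red-eyed long-winged: 237 × 9/16 = 133.3125
  red-eyed dumpy-winged: 237 × 3/16 = 44.4375
  sepia-eyed long-winged: 237 × 3/16 = 44.4375
  sepia-eyed dumpy-winged: 237 × 1/16 = 14.8125
χ² = Σ (O − E)² / E
  red-eyed long-winged: (114 − 133.3125)² / 133.3125 = 2.7977
  red-eyed dumpy-winged: (59 − 44.4375)² / 44.4375 = 4.7722
  sepia-eyed long-winged: (48 − 44.4375)² / 44.4375 = 0.2856
  sepia-eyed dumpy-winged: (16 − 14.8125)² / 14.8125 = 0.0952
χ² = 2.7977 + 4.7722 + 0.2856 + 0.0952 = 7.9507 ≈ 7.951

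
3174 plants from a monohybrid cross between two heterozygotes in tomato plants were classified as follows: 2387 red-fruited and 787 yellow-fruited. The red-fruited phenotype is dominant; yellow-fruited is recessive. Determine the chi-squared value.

0.071

For a monohybrid cross between heterozygotes with complete dominance, the expected phenotypic ratio is 3:1.
The 3:1 ratio has 4 parts, so with N = 3174 the expected counts are:
  red-fruited: 3174 × 3/4 = 2380.5
  yellow-fruited: 3174 × 1/4 = 793.5
χ² = Σ (O − E)² / E
  red-fruited: (2387 − 2380.5)² / 2380.5 = 0.0177
  yellow-fruited: (787 − 793.5)² / 793.5 = 0.0532
χ² = 0.0177 + 0.0532 = 0.0709 ≈ 0.071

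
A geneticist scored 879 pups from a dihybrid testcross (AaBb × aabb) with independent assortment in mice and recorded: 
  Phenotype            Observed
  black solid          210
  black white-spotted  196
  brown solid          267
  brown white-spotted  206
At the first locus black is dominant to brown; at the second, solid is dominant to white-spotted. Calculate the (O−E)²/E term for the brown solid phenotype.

10.160

A dihybrid testcross with independent assortment gives a 1:1:1:1 ratio.
Expected counts for N = 879 under a 1:1:1:1 ratio (total parts = 4):
  black solid: 879 × 1/4 = 219.75
  black white-spotted: 879 × 1/4 = 219.75
  brown solid: 879 × 1/4 = 219.75
  brown white-spotted: 879 × 1/4 = 219.75
Contribution of brown solid: (267 − 219.75)² / 219.75 = 10.1596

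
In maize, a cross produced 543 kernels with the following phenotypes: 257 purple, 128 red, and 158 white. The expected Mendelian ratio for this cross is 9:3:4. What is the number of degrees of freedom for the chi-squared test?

A goodness-of-fit test with 3 phenotype classes has df = 3 − 1 = 2.

2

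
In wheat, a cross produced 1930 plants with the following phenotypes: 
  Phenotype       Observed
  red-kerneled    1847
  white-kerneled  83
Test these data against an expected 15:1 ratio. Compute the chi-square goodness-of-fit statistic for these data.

12.518

The 15:1 ratio has 16 parts, so with N = 1930 the expected counts are:
  red-kerneled: 1930 × 15/16 = 1809.375
  white-kerneled: 1930 × 1/16 = 120.625
χ² = Σ (O − E)² / E
  red-kerneled: (1847 − 1809.375)² / 1809.375 = 0.7824
  white-kerneled: (83 − 120.625)² / 120.625 = 11.7359
χ² = 0.7824 + 11.7359 = 12.5183 ≈ 12.518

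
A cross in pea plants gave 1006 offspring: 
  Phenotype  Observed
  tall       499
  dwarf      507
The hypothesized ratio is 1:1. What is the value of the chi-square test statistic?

The 1:1 ratio has 2 parts, so with N = 1006 the expected counts are:
  tall: 1006 × 1/2 = 503
  dwarf: 1006 × 1/2 = 503
χ² = Σ (O − E)² / E
  tall: (499 − 503)² / 503 = 0.0318
  dwarf: (507 − 503)² / 503 = 0.0318
χ² = 0.0318 + 0.0318 = 0.0636 ≈ 0.064

0.064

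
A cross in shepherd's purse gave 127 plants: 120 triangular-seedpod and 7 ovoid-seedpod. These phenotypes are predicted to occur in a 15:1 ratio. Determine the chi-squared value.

Total ratio parts = 16. Expected numbers out of 127:
  triangular-seedpod: 127 × 15/16 = 119.0625
  ovoid-seedpod: 127 × 1/16 = 7.9375
χ² = Σ (O − E)² / E
  triangular-seedpod: (120 − 119.0625)² / 119.0625 = 0.0074
  ovoid-seedpod: (7 − 7.9375)² / 7.9375 = 0.1107
χ² = 0.0074 + 0.1107 = 0.1181 ≈ 0.118

0.118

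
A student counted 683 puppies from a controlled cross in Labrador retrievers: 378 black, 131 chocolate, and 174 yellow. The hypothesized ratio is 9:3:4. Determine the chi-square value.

The 9:3:4 ratio has 16 parts, so with N = 683 the expected counts are:
  black: 683 × 9/16 = 384.1875
  chocolate: 683 × 3/16 = 128.0625
  yellow: 683 × 4/16 = 170.75
χ² = Σ (O − E)² / E
  black: (378 − 384.1875)² / 384.1875 = 0.0997
  chocolate: (131 − 128.0625)² / 128.0625 = 0.0674
  yellow: (174 − 170.75)² / 170.75 = 0.0619
χ² = 0.0997 + 0.0674 + 0.0619 = 0.229

0.229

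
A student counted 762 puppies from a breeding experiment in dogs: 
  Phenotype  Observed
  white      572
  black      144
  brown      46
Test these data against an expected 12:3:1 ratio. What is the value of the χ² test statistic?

The 12:3:1 ratio has 16 parts, so with N = 762 the expected counts are:
  white: 762 × 12/16 = 571.5
  black: 762 × 3/16 = 142.875
  brown: 762 × 1/16 = 47.625
χ² = Σ (O − E)² / E
  white: (572 − 571.5)² / 571.5 = 0.0004
  black: (144 − 142.875)² / 142.875 = 0.0089
  brown: (46 − 47.625)² / 47.625 = 0.0554
χ² = 0.0004 + 0.0089 + 0.0554 = 0.0647 ≈ 0.065

0.065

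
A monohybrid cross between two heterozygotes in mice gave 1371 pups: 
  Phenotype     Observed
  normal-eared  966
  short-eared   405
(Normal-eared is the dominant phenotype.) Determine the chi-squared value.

15.074

For a monohybrid cross between heterozygotes with complete dominance, the expected phenotypic ratio is 3:1.
Total ratio parts = 4. Expected numbers out of 1371:
  normal-eared: 1371 × 3/4 = 1028.25
  short-eared: 1371 × 1/4 = 342.75
χ² = Σ (O − E)² / E
  normal-eared: (966 − 1028.25)² / 1028.25 = 3.7686
  short-eared: (405 − 342.75)² / 342.75 = 11.3058
χ² = 3.7686 + 11.3058 = 15.0744 ≈ 15.074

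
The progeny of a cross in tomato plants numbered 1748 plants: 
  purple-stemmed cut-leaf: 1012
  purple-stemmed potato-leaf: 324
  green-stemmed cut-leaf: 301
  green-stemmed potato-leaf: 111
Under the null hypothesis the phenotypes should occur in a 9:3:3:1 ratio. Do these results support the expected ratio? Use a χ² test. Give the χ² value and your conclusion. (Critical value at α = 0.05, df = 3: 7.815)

3.095; consistent

Total ratio parts = 16. Expected numbers out of 1748:
  purple-stemmed cut-leaf: 1748 × 9/16 = 983.25
  purple-stemmed potato-leaf: 1748 × 3/16 = 327.75
  green-stemmed cut-leaf: 1748 × 3/16 = 327.75
  green-stemmed potato-leaf: 1748 × 1/16 = 109.25
χ² = Σ (O − E)² / E
  purple-stemmed cut-leaf: (1012 − 983.25)² / 983.25 = 0.8406
  purple-stemmed potato-leaf: (324 − 327.75)² / 327.75 = 0.0429
  green-stemmed cut-leaf: (301 − 327.75)² / 327.75 = 2.1833
  green-stemmed potato-leaf: (111 − 109.25)² / 109.25 = 0.0280
χ² = 0.8406 + 0.0429 + 2.1833 + 0.0280 = 3.0948 ≈ 3.095
Degrees of freedom = 4 − 1 = 3; critical value at α = 0.05 is 7.815.
Since 3.095 < 7.815, we fail to reject the null hypothesis — the data are consistent with the 9:3:3:1 ratio.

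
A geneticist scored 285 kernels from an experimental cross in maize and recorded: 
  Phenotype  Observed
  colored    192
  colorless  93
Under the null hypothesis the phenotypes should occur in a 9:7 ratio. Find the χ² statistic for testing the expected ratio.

14.316

Expected counts for N = 285 under a 9:7 ratio (total parts = 16):
  colored: 285 × 9/16 = 160.3125
  colorless: 285 × 7/16 = 124.6875
χ² = Σ (O − E)² / E
  colored: (192 − 160.3125)² / 160.3125 = 6.2634
  colorless: (93 − 124.6875)² / 124.6875 = 8.0529
χ² = 6.2634 + 8.0529 = 14.3163 ≈ 14.316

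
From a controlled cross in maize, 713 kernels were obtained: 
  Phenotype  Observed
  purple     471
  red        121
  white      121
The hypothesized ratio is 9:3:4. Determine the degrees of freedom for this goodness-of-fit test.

2

A goodness-of-fit test with 3 phenotype classes has df = 3 − 1 = 2.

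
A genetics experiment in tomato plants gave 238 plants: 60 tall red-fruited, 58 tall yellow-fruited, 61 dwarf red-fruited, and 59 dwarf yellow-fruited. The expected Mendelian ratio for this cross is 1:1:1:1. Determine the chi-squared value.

0.084

Expected counts for N = 238 under a 1:1:1:1 ratio (total parts = 4):
  tall red-fruited: 238 × 1/4 = 59.5
  tall yellow-fruited: 238 × 1/4 = 59.5
  dwarf red-fruited: 238 × 1/4 = 59.5
  dwarf yellow-fruited: 238 × 1/4 = 59.5
χ² = Σ (O − E)² / E
  tall red-fruited: (60 − 59.5)² / 59.5 = 0.0042
  tall yellow-fruited: (58 − 59.5)² / 59.5 = 0.0378
  dwarf red-fruited: (61 − 59.5)² / 59.5 = 0.0378
  dwarf yellow-fruited: (59 − 59.5)² / 59.5 = 0.0042
χ² = 0.0042 + 0.0378 + 0.0378 + 0.0042 = 0.084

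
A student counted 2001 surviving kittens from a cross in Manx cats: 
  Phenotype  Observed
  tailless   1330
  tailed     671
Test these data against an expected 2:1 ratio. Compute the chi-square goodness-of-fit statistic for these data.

0.036

Total ratio parts = 3. Expected numbers out of 2001:
  tailless: 2001 × 2/3 = 1334
  tailed: 2001 × 1/3 = 667
χ² = Σ (O − E)² / E
  tailless: (1330 − 1334)² / 1334 = 0.0120
  tailed: (671 − 667)² / 667 = 0.0240
χ² = 0.0120 + 0.0240 = 0.036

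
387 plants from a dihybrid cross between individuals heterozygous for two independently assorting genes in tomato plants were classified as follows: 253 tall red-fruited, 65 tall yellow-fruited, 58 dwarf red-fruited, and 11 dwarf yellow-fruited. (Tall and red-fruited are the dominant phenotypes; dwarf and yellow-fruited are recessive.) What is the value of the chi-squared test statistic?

A dihybrid F₂ with independent assortment and complete dominance at both loci gives a 9:3:3:1 phenotypic ratio.
Under the 9:3:3:1 hypothesis (Σ ratio = 16, N = 387):
  tall red-fruited: 387 × 9/16 = 217.6875
  tall yellow-fruited: 387 × 3/16 = 72.5625
  dwarf red-fruited: 387 × 3/16 = 72.5625
  dwarf yellow-fruited: 387 × 1/16 = 24.1875
χ² = Σ (O − E)² / E
  tall red-fruited: (253 − 217.6875)² / 217.6875 = 5.7283
  tall yellow-fruited: (65 − 72.5625)² / 72.5625 = 0.7882
  dwarf red-fruited: (58 − 72.5625)² / 72.5625 = 2.9225
  dwarf yellow-fruited: (11 − 24.1875)² / 24.1875 = 7.1901
χ² = 5.7283 + 0.7882 + 2.9225 + 7.1901 = 16.6291 ≈ 16.629

16.629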